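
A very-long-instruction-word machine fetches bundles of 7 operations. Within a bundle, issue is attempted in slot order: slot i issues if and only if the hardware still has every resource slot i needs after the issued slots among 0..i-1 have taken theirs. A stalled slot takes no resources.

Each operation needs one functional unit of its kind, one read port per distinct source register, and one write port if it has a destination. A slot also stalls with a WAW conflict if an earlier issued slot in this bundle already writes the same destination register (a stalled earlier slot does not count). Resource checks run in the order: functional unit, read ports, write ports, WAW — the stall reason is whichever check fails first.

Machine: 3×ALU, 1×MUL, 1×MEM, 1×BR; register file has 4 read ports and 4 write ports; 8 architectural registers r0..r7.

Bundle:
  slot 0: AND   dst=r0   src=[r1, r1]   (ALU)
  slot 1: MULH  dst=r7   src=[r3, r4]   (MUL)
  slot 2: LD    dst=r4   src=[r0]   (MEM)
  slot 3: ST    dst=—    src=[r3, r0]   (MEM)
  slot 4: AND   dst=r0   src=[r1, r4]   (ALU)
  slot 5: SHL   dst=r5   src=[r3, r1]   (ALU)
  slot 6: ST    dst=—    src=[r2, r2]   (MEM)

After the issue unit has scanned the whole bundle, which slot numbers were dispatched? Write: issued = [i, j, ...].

issued = [0, 1, 2]

(0) want 1×ALU +1rd +1wr — yes → AL2|MU1|ME1|BR1|rd3|wr3
(1) want 1×MUL +2rd +1wr — yes → AL2|MU0|ME1|BR1|rd1|wr2
(2) want 1×MEM +1rd +1wr — yes → AL2|MU0|ME0|BR1|rd0|wr1
(3) want 1×MEM +2rd +0wr — FU → AL2|MU0|ME0|BR1|rd0|wr1
(4) want 1×ALU +2rd +1wr — RD_PORT → AL2|MU0|ME0|BR1|rd0|wr1
(5) want 1×ALU +2rd +1wr — RD_PORT → AL2|MU0|ME0|BR1|rd0|wr1
(6) want 1×MEM +1rd +0wr — FU → AL2|MU0|ME0|BR1|rd0|wr1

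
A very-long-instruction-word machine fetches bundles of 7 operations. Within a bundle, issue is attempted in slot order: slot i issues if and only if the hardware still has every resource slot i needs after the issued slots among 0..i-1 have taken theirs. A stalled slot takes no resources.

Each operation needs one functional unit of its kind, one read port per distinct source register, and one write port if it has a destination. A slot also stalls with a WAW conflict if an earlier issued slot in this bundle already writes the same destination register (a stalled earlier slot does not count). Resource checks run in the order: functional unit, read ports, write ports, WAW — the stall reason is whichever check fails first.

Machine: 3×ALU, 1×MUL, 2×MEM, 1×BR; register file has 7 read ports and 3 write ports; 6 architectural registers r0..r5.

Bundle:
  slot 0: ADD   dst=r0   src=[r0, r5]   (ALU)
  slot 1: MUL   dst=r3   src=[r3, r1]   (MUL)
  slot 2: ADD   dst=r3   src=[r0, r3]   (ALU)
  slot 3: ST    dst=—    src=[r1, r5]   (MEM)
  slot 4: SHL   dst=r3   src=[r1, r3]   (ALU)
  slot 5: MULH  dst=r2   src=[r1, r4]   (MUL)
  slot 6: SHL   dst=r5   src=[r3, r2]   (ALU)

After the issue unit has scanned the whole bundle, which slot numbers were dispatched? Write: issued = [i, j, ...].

issued = [0, 1, 3]

slot 0 (ALU): ISSUE — free A2,Mu1,Ld2,B1 rp5 wp2
slot 1 (MUL): ISSUE — free A2,Mu0,Ld2,B1 rp3 wp1
slot 2 (ALU): stall WAW — free A2,Mu0,Ld2,B1 rp3 wp1
slot 3 (MEM): ISSUE — free A2,Mu0,Ld1,B1 rp1 wp1
slot 4 (ALU): stall RD_PORT — free A2,Mu0,Ld1,B1 rp1 wp1
slot 5 (MUL): stall FU — free A2,Mu0,Ld1,B1 rp1 wp1
slot 6 (ALU): stall RD_PORT — free A2,Mu0,Ld1,B1 rp1 wp1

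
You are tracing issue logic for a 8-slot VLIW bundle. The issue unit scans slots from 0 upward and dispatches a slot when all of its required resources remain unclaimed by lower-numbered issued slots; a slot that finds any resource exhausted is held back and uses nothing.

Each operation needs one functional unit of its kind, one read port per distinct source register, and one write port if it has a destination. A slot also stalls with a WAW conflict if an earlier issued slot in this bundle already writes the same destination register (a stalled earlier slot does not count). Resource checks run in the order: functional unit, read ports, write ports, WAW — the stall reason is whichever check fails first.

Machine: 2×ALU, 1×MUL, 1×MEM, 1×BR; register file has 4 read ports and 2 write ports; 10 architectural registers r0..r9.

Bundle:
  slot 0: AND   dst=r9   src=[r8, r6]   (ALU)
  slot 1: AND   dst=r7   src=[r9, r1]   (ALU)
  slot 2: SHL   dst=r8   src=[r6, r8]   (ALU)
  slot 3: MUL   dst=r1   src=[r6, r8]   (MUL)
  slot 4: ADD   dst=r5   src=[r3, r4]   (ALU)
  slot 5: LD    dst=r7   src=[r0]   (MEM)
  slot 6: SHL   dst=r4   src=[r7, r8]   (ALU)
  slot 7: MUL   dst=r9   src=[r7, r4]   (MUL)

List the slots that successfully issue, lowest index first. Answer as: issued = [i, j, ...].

issued = [0, 1]

slot 0 (ALU): ISSUE — free A1,Mu1,Ld1,B1 rp2 wp1
slot 1 (ALU): ISSUE — free A0,Mu1,Ld1,B1 rp0 wp0
slot 2 (ALU): stall FU — free A0,Mu1,Ld1,B1 rp0 wp0
slot 3 (MUL): stall RD_PORT — free A0,Mu1,Ld1,B1 rp0 wp0
slot 4 (ALU): stall FU — free A0,Mu1,Ld1,B1 rp0 wp0
slot 5 (MEM): stall RD_PORT — free A0,Mu1,Ld1,B1 rp0 wp0
slot 6 (ALU): stall FU — free A0,Mu1,Ld1,B1 rp0 wp0
slot 7 (MUL): stall RD_PORT — free A0,Mu1,Ld1,B1 rp0 wp0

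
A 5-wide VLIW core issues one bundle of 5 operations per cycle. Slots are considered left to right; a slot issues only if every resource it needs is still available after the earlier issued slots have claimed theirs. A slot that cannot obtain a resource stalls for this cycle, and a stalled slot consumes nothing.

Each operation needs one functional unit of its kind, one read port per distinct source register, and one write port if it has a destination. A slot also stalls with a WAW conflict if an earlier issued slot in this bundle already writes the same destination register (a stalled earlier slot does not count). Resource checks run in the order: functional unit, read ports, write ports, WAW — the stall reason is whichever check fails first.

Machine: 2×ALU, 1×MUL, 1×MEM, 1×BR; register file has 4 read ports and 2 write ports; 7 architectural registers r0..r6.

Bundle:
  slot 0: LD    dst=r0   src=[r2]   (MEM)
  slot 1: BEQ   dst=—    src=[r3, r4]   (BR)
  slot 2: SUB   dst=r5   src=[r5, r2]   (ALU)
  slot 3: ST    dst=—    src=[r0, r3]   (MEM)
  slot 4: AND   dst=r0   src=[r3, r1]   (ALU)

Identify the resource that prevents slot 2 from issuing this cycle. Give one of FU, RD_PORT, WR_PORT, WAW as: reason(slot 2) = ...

#0 MEM src=r2 dispatched  <A:2 Mu:1 Ld:0 B:1 rd:3 wr:1>
#1 BR src=r3,r4 dispatched  <A:2 Mu:1 Ld:0 B:0 rd:1 wr:1>
#2 ALU src=r5,r2 held:RD_PORT  <A:2 Mu:1 Ld:0 B:0 rd:1 wr:1>
#3 MEM src=r0,r3 held:FU  <A:2 Mu:1 Ld:0 B:0 rd:1 wr:1>
#4 ALU src=r3,r1 held:RD_PORT  <A:2 Mu:1 Ld:0 B:0 rd:1 wr:1>

reason(slot 2) = RD_PORT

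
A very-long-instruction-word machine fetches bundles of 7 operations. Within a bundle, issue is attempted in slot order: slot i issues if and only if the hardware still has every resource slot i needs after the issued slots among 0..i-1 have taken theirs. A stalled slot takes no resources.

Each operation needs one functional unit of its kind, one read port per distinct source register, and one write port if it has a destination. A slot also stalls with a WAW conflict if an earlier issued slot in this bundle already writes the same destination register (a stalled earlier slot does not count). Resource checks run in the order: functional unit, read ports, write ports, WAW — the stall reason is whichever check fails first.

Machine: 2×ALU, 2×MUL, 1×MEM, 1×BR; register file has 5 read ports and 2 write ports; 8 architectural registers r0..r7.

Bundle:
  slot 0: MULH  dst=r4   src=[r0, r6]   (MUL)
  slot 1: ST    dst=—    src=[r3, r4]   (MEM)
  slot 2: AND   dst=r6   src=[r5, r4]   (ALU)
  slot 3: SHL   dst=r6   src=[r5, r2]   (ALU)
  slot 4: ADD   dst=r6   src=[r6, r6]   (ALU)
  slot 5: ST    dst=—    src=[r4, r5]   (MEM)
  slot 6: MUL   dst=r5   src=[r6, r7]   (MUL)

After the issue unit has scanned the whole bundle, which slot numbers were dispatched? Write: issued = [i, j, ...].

issued = [0, 1, 4]

[0] MUL needs rd=2 wr=1: ok; after: ALU=2 MUL=1 MEM=1 BR=1, R=3, W=1
[1] MEM needs rd=2 wr=0: ok; after: ALU=2 MUL=1 MEM=0 BR=1, R=1, W=1
[2] ALU needs rd=2 wr=1: RD_PORT; after: ALU=2 MUL=1 MEM=0 BR=1, R=1, W=1
[3] ALU needs rd=2 wr=1: RD_PORT; after: ALU=2 MUL=1 MEM=0 BR=1, R=1, W=1
[4] ALU needs rd=1 wr=1: ok; after: ALU=1 MUL=1 MEM=0 BR=1, R=0, W=0
[5] MEM needs rd=2 wr=0: FU; after: ALU=1 MUL=1 MEM=0 BR=1, R=0, W=0
[6] MUL needs rd=2 wr=1: RD_PORT; after: ALU=1 MUL=1 MEM=0 BR=1, R=0, W=0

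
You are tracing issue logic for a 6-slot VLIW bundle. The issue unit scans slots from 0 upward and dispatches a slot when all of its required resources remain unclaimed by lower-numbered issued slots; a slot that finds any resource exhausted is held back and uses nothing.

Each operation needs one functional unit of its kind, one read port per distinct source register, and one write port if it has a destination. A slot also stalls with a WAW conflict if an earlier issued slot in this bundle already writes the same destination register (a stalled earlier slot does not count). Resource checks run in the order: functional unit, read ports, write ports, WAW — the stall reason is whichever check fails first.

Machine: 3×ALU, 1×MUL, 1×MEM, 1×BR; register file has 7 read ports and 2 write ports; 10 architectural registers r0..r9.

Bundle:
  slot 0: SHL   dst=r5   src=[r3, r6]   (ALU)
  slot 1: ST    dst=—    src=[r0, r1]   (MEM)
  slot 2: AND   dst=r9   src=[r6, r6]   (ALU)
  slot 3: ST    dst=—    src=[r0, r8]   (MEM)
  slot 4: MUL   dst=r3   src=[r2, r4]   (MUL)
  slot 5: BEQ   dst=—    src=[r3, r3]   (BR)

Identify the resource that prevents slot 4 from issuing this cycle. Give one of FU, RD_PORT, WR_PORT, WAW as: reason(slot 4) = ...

reason(slot 4) = WR_PORT

  0. ALU→r5 ⇒ go  {2A/1Mu/1Ld/1B | 5r 1w}
  1. MEM ⇒ go  {2A/1Mu/0Ld/1B | 3r 1w}
  2. ALU→r9 ⇒ go  {1A/1Mu/0Ld/1B | 2r 0w}
  3. MEM ⇒ no(FU)  {1A/1Mu/0Ld/1B | 2r 0w}
  4. MUL→r3 ⇒ no(WR_PORT)  {1A/1Mu/0Ld/1B | 2r 0w}
  5. BR ⇒ go  {1A/1Mu/0Ld/0B | 1r 0w}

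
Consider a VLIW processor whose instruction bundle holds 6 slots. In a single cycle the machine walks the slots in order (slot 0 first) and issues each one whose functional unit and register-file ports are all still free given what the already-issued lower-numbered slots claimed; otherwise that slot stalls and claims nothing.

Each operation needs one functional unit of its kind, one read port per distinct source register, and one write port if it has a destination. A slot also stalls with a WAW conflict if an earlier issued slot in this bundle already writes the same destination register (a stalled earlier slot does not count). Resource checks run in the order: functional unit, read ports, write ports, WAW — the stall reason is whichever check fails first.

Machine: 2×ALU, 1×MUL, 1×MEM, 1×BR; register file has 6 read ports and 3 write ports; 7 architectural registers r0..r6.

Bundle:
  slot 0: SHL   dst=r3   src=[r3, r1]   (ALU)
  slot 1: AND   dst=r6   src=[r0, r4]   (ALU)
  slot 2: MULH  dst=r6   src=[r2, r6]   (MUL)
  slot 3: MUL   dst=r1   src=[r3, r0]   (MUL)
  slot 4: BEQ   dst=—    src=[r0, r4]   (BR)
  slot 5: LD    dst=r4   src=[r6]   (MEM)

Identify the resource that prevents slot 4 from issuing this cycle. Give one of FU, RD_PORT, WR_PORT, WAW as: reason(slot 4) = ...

  0. ALU→r3 ⇒ go  {1A/1Mu/1Ld/1B | 4r 2w}
  1. ALU→r6 ⇒ go  {0A/1Mu/1Ld/1B | 2r 1w}
  2. MUL→r6 ⇒ no(WAW)  {0A/1Mu/1Ld/1B | 2r 1w}
  3. MUL→r1 ⇒ go  {0A/0Mu/1Ld/1B | 0r 0w}
  4. BR ⇒ no(RD_PORT)  {0A/0Mu/1Ld/1B | 0r 0w}
  5. MEM→r4 ⇒ no(RD_PORT)  {0A/0Mu/1Ld/1B | 0r 0w}

reason(slot 4) = RD_PORT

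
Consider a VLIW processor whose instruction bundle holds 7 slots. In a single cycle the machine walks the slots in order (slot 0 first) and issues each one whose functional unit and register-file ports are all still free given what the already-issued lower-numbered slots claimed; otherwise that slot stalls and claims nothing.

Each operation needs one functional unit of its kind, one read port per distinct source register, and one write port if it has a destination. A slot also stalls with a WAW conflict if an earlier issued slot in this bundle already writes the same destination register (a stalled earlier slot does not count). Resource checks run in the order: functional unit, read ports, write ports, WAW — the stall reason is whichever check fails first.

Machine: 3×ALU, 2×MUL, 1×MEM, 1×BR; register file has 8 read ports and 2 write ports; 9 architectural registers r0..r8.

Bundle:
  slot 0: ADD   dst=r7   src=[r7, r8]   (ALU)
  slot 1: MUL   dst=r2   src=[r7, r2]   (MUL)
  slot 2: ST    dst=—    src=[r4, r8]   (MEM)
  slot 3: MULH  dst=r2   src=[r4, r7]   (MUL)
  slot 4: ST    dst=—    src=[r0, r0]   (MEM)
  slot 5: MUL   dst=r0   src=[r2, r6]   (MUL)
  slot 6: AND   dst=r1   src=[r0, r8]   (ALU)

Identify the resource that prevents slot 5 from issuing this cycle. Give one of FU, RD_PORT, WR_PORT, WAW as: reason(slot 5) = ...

slot 0 (ALU): ISSUE — free A2,Mu2,Ld1,B1 rp6 wp1
slot 1 (MUL): ISSUE — free A2,Mu1,Ld1,B1 rp4 wp0
slot 2 (MEM): ISSUE — free A2,Mu1,Ld0,B1 rp2 wp0
slot 3 (MUL): stall WR_PORT — free A2,Mu1,Ld0,B1 rp2 wp0
slot 4 (MEM): stall FU — free A2,Mu1,Ld0,B1 rp2 wp0
slot 5 (MUL): stall WR_PORT — free A2,Mu1,Ld0,B1 rp2 wp0
slot 6 (ALU): stall WR_PORT — free A2,Mu1,Ld0,B1 rp2 wp0

reason(slot 5) = WR_PORT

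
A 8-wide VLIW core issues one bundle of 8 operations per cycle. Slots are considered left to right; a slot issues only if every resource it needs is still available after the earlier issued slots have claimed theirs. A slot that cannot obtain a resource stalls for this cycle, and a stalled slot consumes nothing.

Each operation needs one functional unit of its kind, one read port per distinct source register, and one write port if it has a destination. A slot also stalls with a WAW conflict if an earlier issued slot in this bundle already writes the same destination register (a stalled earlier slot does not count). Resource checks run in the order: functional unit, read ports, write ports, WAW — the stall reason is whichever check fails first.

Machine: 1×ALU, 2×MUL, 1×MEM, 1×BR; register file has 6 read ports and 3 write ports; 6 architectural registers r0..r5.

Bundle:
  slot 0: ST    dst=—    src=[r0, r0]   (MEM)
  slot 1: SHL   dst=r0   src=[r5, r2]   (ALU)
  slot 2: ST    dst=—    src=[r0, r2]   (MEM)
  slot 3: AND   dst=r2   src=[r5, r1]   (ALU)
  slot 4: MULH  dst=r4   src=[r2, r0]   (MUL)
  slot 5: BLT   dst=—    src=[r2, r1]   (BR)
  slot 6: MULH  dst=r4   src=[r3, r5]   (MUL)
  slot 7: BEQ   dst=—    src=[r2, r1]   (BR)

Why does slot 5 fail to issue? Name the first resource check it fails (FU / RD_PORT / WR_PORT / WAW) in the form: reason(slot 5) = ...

reason(slot 5) = RD_PORT

  0. MEM ⇒ go  {1A/2Mu/0Ld/1B | 5r 3w}
  1. ALU→r0 ⇒ go  {0A/2Mu/0Ld/1B | 3r 2w}
  2. MEM ⇒ no(FU)  {0A/2Mu/0Ld/1B | 3r 2w}
  3. ALU→r2 ⇒ no(FU)  {0A/2Mu/0Ld/1B | 3r 2w}
  4. MUL→r4 ⇒ go  {0A/1Mu/0Ld/1B | 1r 1w}
  5. BR ⇒ no(RD_PORT)  {0A/1Mu/0Ld/1B | 1r 1w}
  6. MUL→r4 ⇒ no(RD_PORT)  {0A/1Mu/0Ld/1B | 1r 1w}
  7. BR ⇒ no(RD_PORT)  {0A/1Mu/0Ld/1B | 1r 1w}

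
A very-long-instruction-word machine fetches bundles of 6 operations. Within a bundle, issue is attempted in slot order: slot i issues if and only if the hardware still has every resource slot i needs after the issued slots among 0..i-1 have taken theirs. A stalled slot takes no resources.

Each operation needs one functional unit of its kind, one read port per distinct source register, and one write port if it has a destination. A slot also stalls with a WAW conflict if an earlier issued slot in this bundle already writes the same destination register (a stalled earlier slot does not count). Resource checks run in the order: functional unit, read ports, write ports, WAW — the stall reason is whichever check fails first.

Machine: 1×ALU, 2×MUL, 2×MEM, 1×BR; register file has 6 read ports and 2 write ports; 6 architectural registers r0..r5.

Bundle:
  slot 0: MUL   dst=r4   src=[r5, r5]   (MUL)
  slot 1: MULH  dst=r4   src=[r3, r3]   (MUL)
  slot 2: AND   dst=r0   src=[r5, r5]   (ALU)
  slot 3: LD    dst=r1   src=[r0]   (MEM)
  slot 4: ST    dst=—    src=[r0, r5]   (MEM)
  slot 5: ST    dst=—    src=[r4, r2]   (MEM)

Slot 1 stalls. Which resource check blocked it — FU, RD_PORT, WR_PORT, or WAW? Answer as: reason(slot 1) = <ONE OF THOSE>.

#0 MUL src=r5,r5 dispatched  <A:1 Mu:1 Ld:2 B:1 rd:5 wr:1>
#1 MUL src=r3,r3 held:WAW  <A:1 Mu:1 Ld:2 B:1 rd:5 wr:1>
#2 ALU src=r5,r5 dispatched  <A:0 Mu:1 Ld:2 B:1 rd:4 wr:0>
#3 MEM src=r0 held:WR_PORT  <A:0 Mu:1 Ld:2 B:1 rd:4 wr:0>
#4 MEM src=r0,r5 dispatched  <A:0 Mu:1 Ld:1 B:1 rd:2 wr:0>
#5 MEM src=r4,r2 dispatched  <A:0 Mu:1 Ld:0 B:1 rd:0 wr:0>

reason(slot 1) = WAW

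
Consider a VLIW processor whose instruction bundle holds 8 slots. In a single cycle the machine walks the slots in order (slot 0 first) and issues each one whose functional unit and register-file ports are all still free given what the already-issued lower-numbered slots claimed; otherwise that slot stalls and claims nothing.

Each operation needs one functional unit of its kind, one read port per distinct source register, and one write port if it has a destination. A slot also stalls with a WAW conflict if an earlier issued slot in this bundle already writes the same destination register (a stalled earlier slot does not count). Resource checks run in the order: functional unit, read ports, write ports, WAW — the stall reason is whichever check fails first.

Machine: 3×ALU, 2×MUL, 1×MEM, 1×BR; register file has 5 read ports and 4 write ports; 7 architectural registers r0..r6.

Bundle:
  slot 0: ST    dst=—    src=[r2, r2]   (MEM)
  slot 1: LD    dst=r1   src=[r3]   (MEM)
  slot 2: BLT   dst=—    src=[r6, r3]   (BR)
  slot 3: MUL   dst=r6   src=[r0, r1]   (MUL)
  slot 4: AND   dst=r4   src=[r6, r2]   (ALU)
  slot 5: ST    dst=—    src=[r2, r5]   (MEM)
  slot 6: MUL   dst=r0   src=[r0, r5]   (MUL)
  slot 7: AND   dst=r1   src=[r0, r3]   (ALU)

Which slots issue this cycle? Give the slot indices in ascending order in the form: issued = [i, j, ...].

issued = [0, 2, 3]

slot 0 (MEM): ISSUE — free A3,Mu2,Ld0,B1 rp4 wp4
slot 1 (MEM): stall FU — free A3,Mu2,Ld0,B1 rp4 wp4
slot 2 (BR): ISSUE — free A3,Mu2,Ld0,B0 rp2 wp4
slot 3 (MUL): ISSUE — free A3,Mu1,Ld0,B0 rp0 wp3
slot 4 (ALU): stall RD_PORT — free A3,Mu1,Ld0,B0 rp0 wp3
slot 5 (MEM): stall FU — free A3,Mu1,Ld0,B0 rp0 wp3
slot 6 (MUL): stall RD_PORT — free A3,Mu1,Ld0,B0 rp0 wp3
slot 7 (ALU): stall RD_PORT — free A3,Mu1,Ld0,B0 rp0 wp3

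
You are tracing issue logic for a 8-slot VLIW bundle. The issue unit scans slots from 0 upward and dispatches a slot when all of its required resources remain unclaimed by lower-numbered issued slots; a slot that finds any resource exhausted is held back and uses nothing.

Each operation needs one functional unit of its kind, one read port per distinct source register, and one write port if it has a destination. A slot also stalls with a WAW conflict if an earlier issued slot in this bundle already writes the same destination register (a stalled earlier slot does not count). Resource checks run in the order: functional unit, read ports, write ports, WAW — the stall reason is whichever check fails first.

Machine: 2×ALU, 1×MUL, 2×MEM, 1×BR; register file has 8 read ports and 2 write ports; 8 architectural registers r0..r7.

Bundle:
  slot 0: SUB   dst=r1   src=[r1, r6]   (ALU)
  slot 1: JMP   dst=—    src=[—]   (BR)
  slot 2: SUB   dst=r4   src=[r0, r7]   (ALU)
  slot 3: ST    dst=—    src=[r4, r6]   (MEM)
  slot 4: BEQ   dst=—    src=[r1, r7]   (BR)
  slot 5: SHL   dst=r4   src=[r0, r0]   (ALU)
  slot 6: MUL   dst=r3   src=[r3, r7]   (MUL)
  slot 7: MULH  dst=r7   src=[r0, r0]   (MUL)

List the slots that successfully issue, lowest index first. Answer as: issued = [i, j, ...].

issued = [0, 1, 2, 3]

(0) want 1×ALU +2rd +1wr — yes → AL1|MU1|ME2|BR1|rd6|wr1
(1) want 1×BR +0rd +0wr — yes → AL1|MU1|ME2|BR0|rd6|wr1
(2) want 1×ALU +2rd +1wr — yes → AL0|MU1|ME2|BR0|rd4|wr0
(3) want 1×MEM +2rd +0wr — yes → AL0|MU1|ME1|BR0|rd2|wr0
(4) want 1×BR +2rd +0wr — FU → AL0|MU1|ME1|BR0|rd2|wr0
(5) want 1×ALU +1rd +1wr — FU → AL0|MU1|ME1|BR0|rd2|wr0
(6) want 1×MUL +2rd +1wr — WR_PORT → AL0|MU1|ME1|BR0|rd2|wr0
(7) want 1×MUL +1rd +1wr — WR_PORT → AL0|MU1|ME1|BR0|rd2|wr0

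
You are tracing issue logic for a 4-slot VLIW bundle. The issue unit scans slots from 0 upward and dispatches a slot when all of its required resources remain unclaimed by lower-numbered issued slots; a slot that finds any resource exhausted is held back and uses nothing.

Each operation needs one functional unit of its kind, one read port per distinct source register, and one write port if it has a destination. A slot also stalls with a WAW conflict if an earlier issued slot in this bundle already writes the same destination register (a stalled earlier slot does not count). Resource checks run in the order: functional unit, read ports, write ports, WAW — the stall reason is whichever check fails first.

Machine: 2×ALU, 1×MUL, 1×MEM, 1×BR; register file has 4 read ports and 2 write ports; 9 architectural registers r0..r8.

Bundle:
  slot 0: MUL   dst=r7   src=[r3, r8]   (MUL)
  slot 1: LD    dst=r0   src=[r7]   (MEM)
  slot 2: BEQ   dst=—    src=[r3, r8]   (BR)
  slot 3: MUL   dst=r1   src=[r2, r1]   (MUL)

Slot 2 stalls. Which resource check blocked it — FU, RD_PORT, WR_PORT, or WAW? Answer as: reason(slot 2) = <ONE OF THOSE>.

slot 0 (MUL): ISSUE — free A2,Mu0,Ld1,B1 rp2 wp1
slot 1 (MEM): ISSUE — free A2,Mu0,Ld0,B1 rp1 wp0
slot 2 (BR): stall RD_PORT — free A2,Mu0,Ld0,B1 rp1 wp0
slot 3 (MUL): stall FU — free A2,Mu0,Ld0,B1 rp1 wp0

reason(slot 2) = RD_PORT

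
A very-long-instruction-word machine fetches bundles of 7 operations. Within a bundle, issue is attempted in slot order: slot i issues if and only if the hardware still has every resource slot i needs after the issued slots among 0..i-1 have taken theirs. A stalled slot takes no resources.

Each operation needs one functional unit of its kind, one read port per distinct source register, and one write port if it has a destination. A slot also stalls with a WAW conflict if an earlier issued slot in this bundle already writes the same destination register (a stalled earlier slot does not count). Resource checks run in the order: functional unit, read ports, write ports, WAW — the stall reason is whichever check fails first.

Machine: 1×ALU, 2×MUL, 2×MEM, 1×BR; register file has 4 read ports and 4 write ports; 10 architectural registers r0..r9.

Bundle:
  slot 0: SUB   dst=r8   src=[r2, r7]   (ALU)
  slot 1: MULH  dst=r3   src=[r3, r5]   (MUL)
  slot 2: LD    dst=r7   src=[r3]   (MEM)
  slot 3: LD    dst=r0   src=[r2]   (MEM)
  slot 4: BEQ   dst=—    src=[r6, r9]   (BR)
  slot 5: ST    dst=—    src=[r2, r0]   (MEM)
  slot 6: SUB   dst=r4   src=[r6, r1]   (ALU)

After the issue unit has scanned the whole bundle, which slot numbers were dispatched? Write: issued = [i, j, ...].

issued = [0, 1]

  0. ALU→r8 ⇒ go  {0A/2Mu/2Ld/1B | 2r 3w}
  1. MUL→r3 ⇒ go  {0A/1Mu/2Ld/1B | 0r 2w}
  2. MEM→r7 ⇒ no(RD_PORT)  {0A/1Mu/2Ld/1B | 0r 2w}
  3. MEM→r0 ⇒ no(RD_PORT)  {0A/1Mu/2Ld/1B | 0r 2w}
  4. BR ⇒ no(RD_PORT)  {0A/1Mu/2Ld/1B | 0r 2w}
  5. MEM ⇒ no(RD_PORT)  {0A/1Mu/2Ld/1B | 0r 2w}
  6. ALU→r4 ⇒ no(FU)  {0A/1Mu/2Ld/1B | 0r 2w}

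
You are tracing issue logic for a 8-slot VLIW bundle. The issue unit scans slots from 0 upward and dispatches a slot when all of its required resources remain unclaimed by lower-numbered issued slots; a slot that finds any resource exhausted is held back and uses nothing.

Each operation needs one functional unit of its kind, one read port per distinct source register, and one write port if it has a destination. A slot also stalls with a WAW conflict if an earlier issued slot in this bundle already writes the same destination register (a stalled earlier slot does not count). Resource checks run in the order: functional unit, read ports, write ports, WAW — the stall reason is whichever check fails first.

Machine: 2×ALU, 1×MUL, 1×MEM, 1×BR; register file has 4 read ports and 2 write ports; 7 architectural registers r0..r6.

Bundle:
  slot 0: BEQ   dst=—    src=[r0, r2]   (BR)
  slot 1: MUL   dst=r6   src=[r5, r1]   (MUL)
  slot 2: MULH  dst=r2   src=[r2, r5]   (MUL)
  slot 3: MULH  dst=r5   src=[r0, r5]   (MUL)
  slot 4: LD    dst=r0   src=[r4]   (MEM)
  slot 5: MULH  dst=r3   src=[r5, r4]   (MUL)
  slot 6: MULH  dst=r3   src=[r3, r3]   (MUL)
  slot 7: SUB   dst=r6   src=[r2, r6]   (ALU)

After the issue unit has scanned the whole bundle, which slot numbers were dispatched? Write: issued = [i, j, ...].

[0] BR needs rd=2 wr=0: ok; after: ALU=2 MUL=1 MEM=1 BR=0, R=2, W=2
[1] MUL needs rd=2 wr=1: ok; after: ALU=2 MUL=0 MEM=1 BR=0, R=0, W=1
[2] MUL needs rd=2 wr=1: FU; after: ALU=2 MUL=0 MEM=1 BR=0, R=0, W=1
[3] MUL needs rd=2 wr=1: FU; after: ALU=2 MUL=0 MEM=1 BR=0, R=0, W=1
[4] MEM needs rd=1 wr=1: RD_PORT; after: ALU=2 MUL=0 MEM=1 BR=0, R=0, W=1
[5] MUL needs rd=2 wr=1: FU; after: ALU=2 MUL=0 MEM=1 BR=0, R=0, W=1
[6] MUL needs rd=1 wr=1: FU; after: ALU=2 MUL=0 MEM=1 BR=0, R=0, W=1
[7] ALU needs rd=2 wr=1: RD_PORT; after: ALU=2 MUL=0 MEM=1 BR=0, R=0, W=1

issued = [0, 1]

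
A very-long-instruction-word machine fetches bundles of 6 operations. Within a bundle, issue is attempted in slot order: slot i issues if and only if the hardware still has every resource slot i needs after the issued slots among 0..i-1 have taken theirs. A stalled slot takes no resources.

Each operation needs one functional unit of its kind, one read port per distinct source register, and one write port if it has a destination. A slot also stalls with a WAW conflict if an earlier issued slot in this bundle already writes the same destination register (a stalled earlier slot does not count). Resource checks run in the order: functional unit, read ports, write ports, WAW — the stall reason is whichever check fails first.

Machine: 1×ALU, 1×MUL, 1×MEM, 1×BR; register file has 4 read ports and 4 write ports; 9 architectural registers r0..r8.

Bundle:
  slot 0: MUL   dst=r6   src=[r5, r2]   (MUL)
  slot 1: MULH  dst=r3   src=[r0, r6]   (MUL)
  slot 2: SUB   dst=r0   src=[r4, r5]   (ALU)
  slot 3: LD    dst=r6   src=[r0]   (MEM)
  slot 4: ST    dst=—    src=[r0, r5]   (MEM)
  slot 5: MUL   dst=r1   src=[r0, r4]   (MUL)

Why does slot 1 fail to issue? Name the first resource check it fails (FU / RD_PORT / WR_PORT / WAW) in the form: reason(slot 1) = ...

#0 MUL src=r5,r2 dispatched  <A:1 Mu:0 Ld:1 B:1 rd:2 wr:3>
#1 MUL src=r0,r6 held:FU  <A:1 Mu:0 Ld:1 B:1 rd:2 wr:3>
#2 ALU src=r4,r5 dispatched  <A:0 Mu:0 Ld:1 B:1 rd:0 wr:2>
#3 MEM src=r0 held:RD_PORT  <A:0 Mu:0 Ld:1 B:1 rd:0 wr:2>
#4 MEM src=r0,r5 held:RD_PORT  <A:0 Mu:0 Ld:1 B:1 rd:0 wr:2>
#5 MUL src=r0,r4 held:FU  <A:0 Mu:0 Ld:1 B:1 rd:0 wr:2>

reason(slot 1) = FU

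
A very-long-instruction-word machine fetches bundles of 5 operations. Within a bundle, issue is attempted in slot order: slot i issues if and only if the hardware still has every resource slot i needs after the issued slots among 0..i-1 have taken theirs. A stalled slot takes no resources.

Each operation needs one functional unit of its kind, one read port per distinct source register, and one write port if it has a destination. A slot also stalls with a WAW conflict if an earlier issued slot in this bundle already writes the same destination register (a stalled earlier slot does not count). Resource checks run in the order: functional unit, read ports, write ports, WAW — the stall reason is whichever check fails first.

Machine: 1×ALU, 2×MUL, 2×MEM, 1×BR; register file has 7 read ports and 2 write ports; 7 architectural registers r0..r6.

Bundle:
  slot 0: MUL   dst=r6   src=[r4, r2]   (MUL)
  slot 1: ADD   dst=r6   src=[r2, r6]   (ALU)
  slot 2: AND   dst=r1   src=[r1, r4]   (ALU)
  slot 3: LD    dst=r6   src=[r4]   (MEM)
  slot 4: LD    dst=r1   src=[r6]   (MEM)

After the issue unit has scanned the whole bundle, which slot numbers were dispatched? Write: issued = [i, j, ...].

(0) want 1×MUL +2rd +1wr — yes → AL1|MU1|ME2|BR1|rd5|wr1
(1) want 1×ALU +2rd +1wr — WAW → AL1|MU1|ME2|BR1|rd5|wr1
(2) want 1×ALU +2rd +1wr — yes → AL0|MU1|ME2|BR1|rd3|wr0
(3) want 1×MEM +1rd +1wr — WR_PORT → AL0|MU1|ME2|BR1|rd3|wr0
(4) want 1×MEM +1rd +1wr — WR_PORT → AL0|MU1|ME2|BR1|rd3|wr0

issued = [0, 2]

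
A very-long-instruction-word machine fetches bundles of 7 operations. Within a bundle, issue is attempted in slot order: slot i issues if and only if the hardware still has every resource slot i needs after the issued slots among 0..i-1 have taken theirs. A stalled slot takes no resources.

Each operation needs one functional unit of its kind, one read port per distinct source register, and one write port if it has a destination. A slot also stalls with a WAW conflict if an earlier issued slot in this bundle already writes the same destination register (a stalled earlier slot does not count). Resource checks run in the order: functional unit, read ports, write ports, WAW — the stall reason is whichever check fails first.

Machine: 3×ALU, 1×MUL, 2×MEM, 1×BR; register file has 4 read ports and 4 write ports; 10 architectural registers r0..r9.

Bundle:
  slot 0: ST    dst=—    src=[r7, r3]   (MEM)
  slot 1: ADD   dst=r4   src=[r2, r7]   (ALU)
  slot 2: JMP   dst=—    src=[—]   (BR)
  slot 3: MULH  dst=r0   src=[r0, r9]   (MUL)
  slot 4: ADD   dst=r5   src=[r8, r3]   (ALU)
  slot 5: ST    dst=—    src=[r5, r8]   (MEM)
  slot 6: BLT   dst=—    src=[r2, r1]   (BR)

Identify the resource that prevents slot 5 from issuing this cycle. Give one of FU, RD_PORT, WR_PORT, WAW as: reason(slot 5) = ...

  0. MEM ⇒ go  {3A/1Mu/1Ld/1B | 2r 4w}
  1. ALU→r4 ⇒ go  {2A/1Mu/1Ld/1B | 0r 3w}
  2. BR ⇒ go  {2A/1Mu/1Ld/0B | 0r 3w}
  3. MUL→r0 ⇒ no(RD_PORT)  {2A/1Mu/1Ld/0B | 0r 3w}
  4. ALU→r5 ⇒ no(RD_PORT)  {2A/1Mu/1Ld/0B | 0r 3w}
  5. MEM ⇒ no(RD_PORT)  {2A/1Mu/1Ld/0B | 0r 3w}
  6. BR ⇒ no(FU)  {2A/1Mu/1Ld/0B | 0r 3w}

reason(slot 5) = RD_PORT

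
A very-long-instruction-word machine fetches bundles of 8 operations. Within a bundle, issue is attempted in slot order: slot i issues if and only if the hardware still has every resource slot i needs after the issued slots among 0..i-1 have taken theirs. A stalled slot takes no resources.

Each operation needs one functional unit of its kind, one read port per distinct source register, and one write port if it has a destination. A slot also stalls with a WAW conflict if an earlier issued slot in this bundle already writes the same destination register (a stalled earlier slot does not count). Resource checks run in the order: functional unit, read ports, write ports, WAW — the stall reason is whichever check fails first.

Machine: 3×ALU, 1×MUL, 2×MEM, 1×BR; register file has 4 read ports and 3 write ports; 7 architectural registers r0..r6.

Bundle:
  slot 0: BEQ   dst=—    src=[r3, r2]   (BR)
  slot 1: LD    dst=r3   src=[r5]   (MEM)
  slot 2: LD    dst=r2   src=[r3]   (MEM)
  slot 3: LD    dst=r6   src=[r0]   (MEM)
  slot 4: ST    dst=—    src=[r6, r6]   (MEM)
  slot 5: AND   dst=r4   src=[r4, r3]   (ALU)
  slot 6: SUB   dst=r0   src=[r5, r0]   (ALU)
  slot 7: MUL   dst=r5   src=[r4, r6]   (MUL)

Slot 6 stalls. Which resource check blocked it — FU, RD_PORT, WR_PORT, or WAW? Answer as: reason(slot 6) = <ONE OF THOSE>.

reason(slot 6) = RD_PORT

[0] BR needs rd=2 wr=0: ok; after: ALU=3 MUL=1 MEM=2 BR=0, R=2, W=3
[1] MEM needs rd=1 wr=1: ok; after: ALU=3 MUL=1 MEM=1 BR=0, R=1, W=2
[2] MEM needs rd=1 wr=1: ok; after: ALU=3 MUL=1 MEM=0 BR=0, R=0, W=1
[3] MEM needs rd=1 wr=1: FU; after: ALU=3 MUL=1 MEM=0 BR=0, R=0, W=1
[4] MEM needs rd=1 wr=0: FU; after: ALU=3 MUL=1 MEM=0 BR=0, R=0, W=1
[5] ALU needs rd=2 wr=1: RD_PORT; after: ALU=3 MUL=1 MEM=0 BR=0, R=0, W=1
[6] ALU needs rd=2 wr=1: RD_PORT; after: ALU=3 MUL=1 MEM=0 BR=0, R=0, W=1
[7] MUL needs rd=2 wr=1: RD_PORT; after: ALU=3 MUL=1 MEM=0 BR=0, R=0, W=1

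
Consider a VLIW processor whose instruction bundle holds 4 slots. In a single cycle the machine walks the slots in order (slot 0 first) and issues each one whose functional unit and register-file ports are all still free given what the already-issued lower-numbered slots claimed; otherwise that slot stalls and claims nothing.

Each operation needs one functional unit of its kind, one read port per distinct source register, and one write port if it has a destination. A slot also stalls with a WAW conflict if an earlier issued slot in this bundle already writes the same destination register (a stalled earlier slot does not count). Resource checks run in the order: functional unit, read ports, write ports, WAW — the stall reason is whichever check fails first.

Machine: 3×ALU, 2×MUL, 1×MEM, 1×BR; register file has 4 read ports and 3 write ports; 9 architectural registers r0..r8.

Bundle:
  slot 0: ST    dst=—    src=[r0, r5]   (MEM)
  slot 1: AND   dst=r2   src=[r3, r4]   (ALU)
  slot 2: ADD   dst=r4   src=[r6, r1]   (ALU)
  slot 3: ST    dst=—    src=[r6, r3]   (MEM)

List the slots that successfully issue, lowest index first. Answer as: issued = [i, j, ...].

issued = [0, 1]

  0. MEM ⇒ go  {3A/2Mu/0Ld/1B | 2r 3w}
  1. ALU→r2 ⇒ go  {2A/2Mu/0Ld/1B | 0r 2w}
  2. ALU→r4 ⇒ no(RD_PORT)  {2A/2Mu/0Ld/1B | 0r 2w}
  3. MEM ⇒ no(FU)  {2A/2Mu/0Ld/1B | 0r 2w}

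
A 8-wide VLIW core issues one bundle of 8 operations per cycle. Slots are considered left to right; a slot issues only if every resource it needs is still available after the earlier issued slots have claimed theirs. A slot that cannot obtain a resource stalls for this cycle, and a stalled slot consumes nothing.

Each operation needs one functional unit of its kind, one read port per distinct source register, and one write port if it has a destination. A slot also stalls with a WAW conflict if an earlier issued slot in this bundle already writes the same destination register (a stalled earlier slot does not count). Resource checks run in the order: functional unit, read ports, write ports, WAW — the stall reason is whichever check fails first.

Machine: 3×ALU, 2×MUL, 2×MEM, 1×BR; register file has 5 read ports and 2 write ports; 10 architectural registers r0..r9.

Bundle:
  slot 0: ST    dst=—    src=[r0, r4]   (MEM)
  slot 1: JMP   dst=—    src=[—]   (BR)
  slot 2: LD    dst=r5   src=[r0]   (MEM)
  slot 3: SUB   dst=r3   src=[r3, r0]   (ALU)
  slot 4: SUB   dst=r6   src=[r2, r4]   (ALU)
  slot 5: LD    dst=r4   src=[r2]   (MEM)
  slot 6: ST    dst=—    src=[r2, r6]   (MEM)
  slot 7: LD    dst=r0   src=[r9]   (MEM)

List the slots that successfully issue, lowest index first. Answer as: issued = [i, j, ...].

issued = [0, 1, 2, 3]

slot 0 (MEM): ISSUE — free A3,Mu2,Ld1,B1 rp3 wp2
slot 1 (BR): ISSUE — free A3,Mu2,Ld1,B0 rp3 wp2
slot 2 (MEM): ISSUE — free A3,Mu2,Ld0,B0 rp2 wp1
slot 3 (ALU): ISSUE — free A2,Mu2,Ld0,B0 rp0 wp0
slot 4 (ALU): stall RD_PORT — free A2,Mu2,Ld0,B0 rp0 wp0
slot 5 (MEM): stall FU — free A2,Mu2,Ld0,B0 rp0 wp0
slot 6 (MEM): stall FU — free A2,Mu2,Ld0,B0 rp0 wp0
slot 7 (MEM): stall FU — free A2,Mu2,Ld0,B0 rp0 wp0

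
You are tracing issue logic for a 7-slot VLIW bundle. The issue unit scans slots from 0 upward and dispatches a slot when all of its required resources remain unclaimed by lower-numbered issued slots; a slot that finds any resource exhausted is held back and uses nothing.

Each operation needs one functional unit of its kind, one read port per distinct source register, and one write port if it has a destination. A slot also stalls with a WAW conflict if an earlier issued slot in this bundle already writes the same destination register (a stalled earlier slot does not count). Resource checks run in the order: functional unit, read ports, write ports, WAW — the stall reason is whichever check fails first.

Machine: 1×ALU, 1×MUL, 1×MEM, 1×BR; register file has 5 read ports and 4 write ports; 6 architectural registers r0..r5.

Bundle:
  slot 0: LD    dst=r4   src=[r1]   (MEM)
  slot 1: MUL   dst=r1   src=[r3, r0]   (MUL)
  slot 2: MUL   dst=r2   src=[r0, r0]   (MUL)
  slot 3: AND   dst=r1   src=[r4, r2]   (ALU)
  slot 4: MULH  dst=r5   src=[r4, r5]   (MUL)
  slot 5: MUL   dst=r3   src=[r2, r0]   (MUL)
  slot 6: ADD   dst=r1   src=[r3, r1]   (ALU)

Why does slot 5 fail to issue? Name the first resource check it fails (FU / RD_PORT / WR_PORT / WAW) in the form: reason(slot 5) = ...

reason(slot 5) = FU

[0] MEM needs rd=1 wr=1: ok; after: ALU=1 MUL=1 MEM=0 BR=1, R=4, W=3
[1] MUL needs rd=2 wr=1: ok; after: ALU=1 MUL=0 MEM=0 BR=1, R=2, W=2
[2] MUL needs rd=1 wr=1: FU; after: ALU=1 MUL=0 MEM=0 BR=1, R=2, W=2
[3] ALU needs rd=2 wr=1: WAW; after: ALU=1 MUL=0 MEM=0 BR=1, R=2, W=2
[4] MUL needs rd=2 wr=1: FU; after: ALU=1 MUL=0 MEM=0 BR=1, R=2, W=2
[5] MUL needs rd=2 wr=1: FU; after: ALU=1 MUL=0 MEM=0 BR=1, R=2, W=2
[6] ALU needs rd=2 wr=1: WAW; after: ALU=1 MUL=0 MEM=0 BR=1, R=2, W=2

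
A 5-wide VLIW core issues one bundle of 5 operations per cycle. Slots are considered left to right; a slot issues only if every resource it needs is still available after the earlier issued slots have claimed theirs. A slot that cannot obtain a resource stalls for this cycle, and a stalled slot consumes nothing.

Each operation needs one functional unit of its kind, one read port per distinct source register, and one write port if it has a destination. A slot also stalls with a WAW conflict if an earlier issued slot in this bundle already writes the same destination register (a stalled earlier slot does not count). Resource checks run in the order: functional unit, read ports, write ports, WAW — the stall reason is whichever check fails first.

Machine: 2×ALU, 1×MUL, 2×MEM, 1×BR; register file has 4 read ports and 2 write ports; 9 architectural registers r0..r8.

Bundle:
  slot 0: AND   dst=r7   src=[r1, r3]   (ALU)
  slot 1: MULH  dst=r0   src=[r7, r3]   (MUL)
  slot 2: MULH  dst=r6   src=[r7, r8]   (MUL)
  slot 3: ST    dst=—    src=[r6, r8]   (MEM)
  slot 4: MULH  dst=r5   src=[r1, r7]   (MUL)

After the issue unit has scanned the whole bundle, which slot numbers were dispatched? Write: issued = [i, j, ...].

issued = [0, 1]

  0. ALU→r7 ⇒ go  {1A/1Mu/2Ld/1B | 2r 1w}
  1. MUL→r0 ⇒ go  {1A/0Mu/2Ld/1B | 0r 0w}
  2. MUL→r6 ⇒ no(FU)  {1A/0Mu/2Ld/1B | 0r 0w}
  3. MEM ⇒ no(RD_PORT)  {1A/0Mu/2Ld/1B | 0r 0w}
  4. MUL→r5 ⇒ no(FU)  {1A/0Mu/2Ld/1B | 0r 0w}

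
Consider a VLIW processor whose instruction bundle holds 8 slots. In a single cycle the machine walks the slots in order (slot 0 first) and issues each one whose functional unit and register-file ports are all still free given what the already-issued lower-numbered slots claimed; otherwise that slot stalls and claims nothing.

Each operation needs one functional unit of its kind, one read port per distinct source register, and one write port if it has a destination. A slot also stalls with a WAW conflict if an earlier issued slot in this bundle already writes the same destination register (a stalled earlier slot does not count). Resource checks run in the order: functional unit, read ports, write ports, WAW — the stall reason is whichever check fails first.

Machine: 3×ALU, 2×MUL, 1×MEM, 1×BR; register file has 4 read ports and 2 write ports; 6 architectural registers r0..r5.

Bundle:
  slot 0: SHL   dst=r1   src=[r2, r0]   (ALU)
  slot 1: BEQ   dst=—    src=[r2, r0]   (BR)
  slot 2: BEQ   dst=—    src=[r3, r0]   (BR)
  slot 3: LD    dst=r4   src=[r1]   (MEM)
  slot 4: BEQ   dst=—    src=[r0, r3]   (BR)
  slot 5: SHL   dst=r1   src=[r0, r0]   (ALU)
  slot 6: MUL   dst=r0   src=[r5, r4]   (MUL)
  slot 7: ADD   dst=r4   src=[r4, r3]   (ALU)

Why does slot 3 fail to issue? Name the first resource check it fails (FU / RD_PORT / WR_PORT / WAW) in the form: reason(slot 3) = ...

reason(slot 3) = RD_PORT

  0. ALU→r1 ⇒ go  {2A/2Mu/1Ld/1B | 2r 1w}
  1. BR ⇒ go  {2A/2Mu/1Ld/0B | 0r 1w}
  2. BR ⇒ no(FU)  {2A/2Mu/1Ld/0B | 0r 1w}
  3. MEM→r4 ⇒ no(RD_PORT)  {2A/2Mu/1Ld/0B | 0r 1w}
  4. BR ⇒ no(FU)  {2A/2Mu/1Ld/0B | 0r 1w}
  5. ALU→r1 ⇒ no(RD_PORT)  {2A/2Mu/1Ld/0B | 0r 1w}
  6. MUL→r0 ⇒ no(RD_PORT)  {2A/2Mu/1Ld/0B | 0r 1w}
  7. ALU→r4 ⇒ no(RD_PORT)  {2A/2Mu/1Ld/0B | 0r 1w}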